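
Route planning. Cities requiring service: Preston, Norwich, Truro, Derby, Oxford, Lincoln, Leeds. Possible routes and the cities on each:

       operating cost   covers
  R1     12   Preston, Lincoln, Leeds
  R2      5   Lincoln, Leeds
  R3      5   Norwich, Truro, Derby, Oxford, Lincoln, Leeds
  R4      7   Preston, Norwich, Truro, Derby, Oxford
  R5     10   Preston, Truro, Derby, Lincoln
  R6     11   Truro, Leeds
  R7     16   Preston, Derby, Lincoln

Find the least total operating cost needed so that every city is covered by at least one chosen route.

R2, R4 cover every city at operating cost 5 + 7 = 12.
Any cover uses at least 2 routes; among all covering selections none totals below 12.

12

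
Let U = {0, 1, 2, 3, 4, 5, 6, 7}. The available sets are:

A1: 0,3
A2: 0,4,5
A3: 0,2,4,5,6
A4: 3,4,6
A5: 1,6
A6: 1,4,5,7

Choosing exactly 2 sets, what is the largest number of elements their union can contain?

Choosing A3, A6 covers {0, 1, 2, 4, 5, 6, 7} — 7 elements.
No choice of 2 sets does better; here 3 is left uncovered.

7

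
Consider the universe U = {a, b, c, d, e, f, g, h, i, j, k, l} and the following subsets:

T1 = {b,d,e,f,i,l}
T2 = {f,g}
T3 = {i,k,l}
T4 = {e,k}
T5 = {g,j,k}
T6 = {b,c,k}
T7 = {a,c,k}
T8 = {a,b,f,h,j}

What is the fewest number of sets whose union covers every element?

4

T1, T2, T6, T8 together cover {a, b, c, d, e, f, g, h, i, j, k, l} — every element.
No 3 of the 8 sets cover everything (all 56 triples fall short), so 4 is minimum.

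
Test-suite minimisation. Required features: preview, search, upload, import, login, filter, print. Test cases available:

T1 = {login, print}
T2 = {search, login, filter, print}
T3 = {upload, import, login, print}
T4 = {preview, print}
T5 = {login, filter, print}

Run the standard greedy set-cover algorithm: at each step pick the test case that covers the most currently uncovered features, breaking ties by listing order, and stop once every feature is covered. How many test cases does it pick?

Pick 1: T2 covers 4 new features (search, login, filter, print).
Pick 2: T3 covers 2 new features (upload, import).
Pick 3: T4 covers 1 new features (preview).
Greedy uses 3 test cases.

3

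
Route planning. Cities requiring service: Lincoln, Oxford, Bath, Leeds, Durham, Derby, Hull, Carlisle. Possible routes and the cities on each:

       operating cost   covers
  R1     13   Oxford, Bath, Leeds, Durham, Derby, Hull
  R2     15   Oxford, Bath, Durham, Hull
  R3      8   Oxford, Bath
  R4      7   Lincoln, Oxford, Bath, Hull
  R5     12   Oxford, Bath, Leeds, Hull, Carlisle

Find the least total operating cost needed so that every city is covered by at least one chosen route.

R1, R4, R5 cover every city at operating cost 13 + 7 + 12 = 32.
Any cover uses at least 3 routes; among all covering selections none totals below 32.

32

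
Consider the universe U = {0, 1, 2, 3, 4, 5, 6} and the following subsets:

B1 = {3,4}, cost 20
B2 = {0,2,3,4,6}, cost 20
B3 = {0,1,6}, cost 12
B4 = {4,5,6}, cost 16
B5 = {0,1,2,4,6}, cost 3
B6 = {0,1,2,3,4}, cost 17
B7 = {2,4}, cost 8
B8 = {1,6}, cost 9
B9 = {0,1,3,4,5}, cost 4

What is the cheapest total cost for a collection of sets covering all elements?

7

B5, B9 cover every element at cost 3 + 4 = 7.
Any cover uses at least 2 sets; among all covering selections none totals below 7.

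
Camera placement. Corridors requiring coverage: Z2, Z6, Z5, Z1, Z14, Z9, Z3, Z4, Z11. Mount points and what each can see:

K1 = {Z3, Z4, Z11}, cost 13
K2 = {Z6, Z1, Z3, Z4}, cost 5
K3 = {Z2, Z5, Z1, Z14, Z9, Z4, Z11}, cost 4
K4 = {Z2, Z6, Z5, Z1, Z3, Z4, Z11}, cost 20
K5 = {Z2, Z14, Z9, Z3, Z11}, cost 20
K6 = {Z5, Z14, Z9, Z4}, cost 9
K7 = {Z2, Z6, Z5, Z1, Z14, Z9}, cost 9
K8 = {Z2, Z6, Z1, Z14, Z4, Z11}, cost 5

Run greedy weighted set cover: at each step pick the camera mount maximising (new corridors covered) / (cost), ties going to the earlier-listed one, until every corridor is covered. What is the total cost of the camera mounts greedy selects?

9

Pick 1: K3 adds 7 new (Z2, Z5, Z1, Z14, Z9, Z4, Z11) at cost 4 (ratio 7/4).
Pick 2: K2 adds 2 new (Z6, Z3) at cost 5 (ratio 2/5).
Greedy total cost: 4 + 5 = 9.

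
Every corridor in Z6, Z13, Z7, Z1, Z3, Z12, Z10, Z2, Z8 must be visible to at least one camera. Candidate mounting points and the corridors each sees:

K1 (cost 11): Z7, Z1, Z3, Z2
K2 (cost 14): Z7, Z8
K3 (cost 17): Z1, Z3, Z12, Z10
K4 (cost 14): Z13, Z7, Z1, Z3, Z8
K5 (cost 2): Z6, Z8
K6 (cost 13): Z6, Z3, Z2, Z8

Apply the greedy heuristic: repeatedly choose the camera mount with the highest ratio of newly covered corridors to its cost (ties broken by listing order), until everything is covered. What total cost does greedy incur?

44

Pick 1: K5 adds 2 new (Z6, Z8) at cost 2 (ratio 2/2).
Pick 2: K1 adds 4 new (Z7, Z1, Z3, Z2) at cost 11 (ratio 4/11).
Pick 3: K3 adds 2 new (Z12, Z10) at cost 17 (ratio 2/17).
Pick 4: K4 adds 1 new (Z13) at cost 14 (ratio 1/14).
Greedy total cost: 2 + 11 + 17 + 14 = 44.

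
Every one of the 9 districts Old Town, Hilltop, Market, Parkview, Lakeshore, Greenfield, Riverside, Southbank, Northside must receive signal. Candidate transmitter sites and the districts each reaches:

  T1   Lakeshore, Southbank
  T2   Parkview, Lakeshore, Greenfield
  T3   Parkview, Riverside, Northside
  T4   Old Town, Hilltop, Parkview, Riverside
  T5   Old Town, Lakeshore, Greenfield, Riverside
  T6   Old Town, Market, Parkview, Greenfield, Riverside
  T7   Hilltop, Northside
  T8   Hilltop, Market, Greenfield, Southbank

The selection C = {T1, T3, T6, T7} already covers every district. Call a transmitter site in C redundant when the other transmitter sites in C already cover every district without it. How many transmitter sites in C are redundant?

1

Drop T1: Lakeshore, Southbank uncovered — not redundant.
Drop T3: the rest still cover every district — redundant.
Drop T6: Old Town, Market, Greenfield uncovered — not redundant.
Drop T7: Hilltop uncovered — not redundant.
1 redundant: T3.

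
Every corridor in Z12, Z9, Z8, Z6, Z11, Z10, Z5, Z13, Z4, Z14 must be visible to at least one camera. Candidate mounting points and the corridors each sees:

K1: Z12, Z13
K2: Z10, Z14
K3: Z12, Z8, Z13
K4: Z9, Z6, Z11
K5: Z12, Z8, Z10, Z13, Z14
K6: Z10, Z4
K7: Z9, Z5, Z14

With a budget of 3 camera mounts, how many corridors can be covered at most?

9

Choosing K4, K5, K6 covers {Z12, Z9, Z8, Z6, Z11, Z10, Z13, Z4, Z14} — 9 corridors.
No choice of 3 camera mounts does better; here Z5 is left uncovered.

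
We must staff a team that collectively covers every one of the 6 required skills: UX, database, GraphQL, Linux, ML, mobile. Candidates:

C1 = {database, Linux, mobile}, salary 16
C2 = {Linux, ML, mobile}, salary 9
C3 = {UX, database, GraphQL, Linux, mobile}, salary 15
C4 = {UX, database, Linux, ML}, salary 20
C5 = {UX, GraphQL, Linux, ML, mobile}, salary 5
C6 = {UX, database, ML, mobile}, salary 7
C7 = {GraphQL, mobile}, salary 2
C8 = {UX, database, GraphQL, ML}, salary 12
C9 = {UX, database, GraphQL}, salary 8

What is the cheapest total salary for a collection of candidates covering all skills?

C5, C6 cover every skill at salary 5 + 7 = 12.
Any cover uses at least 2 candidates; among all covering selections none totals below 12.

12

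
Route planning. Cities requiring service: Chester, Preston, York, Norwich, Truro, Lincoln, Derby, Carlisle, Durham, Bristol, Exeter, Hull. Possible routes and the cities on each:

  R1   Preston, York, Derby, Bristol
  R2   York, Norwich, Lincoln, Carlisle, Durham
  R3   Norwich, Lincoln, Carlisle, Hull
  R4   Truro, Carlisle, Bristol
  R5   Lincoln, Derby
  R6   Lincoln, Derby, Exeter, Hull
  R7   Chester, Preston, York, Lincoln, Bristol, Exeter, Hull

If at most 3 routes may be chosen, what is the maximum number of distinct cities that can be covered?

Choosing R1, R2, R7 covers {Chester, Preston, York, Norwich, Lincoln, Derby, Carlisle, Durham, Bristol, Exeter, Hull} — 11 cities.
No choice of 3 routes does better; here Truro is left uncovered.

11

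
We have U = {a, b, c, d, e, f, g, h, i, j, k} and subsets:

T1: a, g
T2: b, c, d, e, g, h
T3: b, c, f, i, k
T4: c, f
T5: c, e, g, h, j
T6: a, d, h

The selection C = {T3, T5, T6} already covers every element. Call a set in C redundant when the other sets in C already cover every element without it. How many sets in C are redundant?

0

Drop T3: b, f, i, k uncovered — not redundant.
Drop T5: e, g, j uncovered — not redundant.
Drop T6: a, d uncovered — not redundant.
None of the sets in C is redundant.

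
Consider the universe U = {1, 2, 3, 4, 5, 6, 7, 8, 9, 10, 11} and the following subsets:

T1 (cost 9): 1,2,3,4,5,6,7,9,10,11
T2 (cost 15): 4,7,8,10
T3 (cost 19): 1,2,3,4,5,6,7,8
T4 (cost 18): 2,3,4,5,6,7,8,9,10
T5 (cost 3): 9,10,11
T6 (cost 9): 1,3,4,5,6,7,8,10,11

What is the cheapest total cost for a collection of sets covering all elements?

T1, T6 cover every element at cost 9 + 9 = 18.
Any cover uses at least 2 sets; among all covering selections none totals below 18.

18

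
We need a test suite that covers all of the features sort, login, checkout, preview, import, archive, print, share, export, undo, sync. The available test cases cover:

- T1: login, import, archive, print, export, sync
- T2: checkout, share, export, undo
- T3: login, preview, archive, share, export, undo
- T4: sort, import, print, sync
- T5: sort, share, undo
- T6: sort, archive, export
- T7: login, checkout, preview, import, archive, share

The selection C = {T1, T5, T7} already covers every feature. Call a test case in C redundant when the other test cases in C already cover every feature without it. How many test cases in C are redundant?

0

Drop T1: print, export, sync uncovered — not redundant.
Drop T5: sort, undo uncovered — not redundant.
Drop T7: checkout, preview uncovered — not redundant.
None of the test cases in C is redundant.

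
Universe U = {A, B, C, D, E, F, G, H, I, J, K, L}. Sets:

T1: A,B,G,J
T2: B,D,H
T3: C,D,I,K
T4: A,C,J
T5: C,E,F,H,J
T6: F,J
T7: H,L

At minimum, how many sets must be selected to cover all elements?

4

T1, T3, T5, T7 together cover {A, B, C, D, E, F, G, H, I, J, K, L} — every element.
No 3 of the 7 sets cover everything (all 35 triples fall short), so 4 is minimum.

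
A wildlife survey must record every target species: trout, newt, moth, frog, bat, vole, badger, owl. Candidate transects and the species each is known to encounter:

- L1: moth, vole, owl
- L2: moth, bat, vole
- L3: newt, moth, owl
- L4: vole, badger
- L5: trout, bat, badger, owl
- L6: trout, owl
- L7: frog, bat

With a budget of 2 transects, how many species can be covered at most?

6

Choosing L1, L5 covers {trout, moth, bat, vole, badger, owl} — 6 species.
No choice of 2 transects does better; here newt, frog are left uncovered.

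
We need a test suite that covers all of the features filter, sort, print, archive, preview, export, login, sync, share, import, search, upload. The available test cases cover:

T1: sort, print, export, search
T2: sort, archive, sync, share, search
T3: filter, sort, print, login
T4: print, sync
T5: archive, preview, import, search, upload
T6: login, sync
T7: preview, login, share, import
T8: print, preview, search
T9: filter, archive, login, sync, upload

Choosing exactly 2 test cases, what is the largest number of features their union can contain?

9

Choosing T1, T9 covers {filter, sort, print, archive, export, login, sync, search, upload} — 9 features.
No choice of 2 test cases does better; here preview, share, import are left uncovered.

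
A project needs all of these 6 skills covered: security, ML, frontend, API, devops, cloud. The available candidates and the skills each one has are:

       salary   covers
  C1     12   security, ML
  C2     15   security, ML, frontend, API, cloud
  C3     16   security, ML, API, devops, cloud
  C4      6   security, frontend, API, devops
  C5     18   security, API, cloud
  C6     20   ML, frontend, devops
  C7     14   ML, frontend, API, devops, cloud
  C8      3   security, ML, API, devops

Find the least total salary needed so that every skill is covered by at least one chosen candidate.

17

C7, C8 cover every skill at salary 14 + 3 = 17.
Any cover uses at least 2 candidates; among all covering selections none totals below 17.
Greedy by coverage-per-salary would pick C8, C4, C7 for 23 — worse than the optimum 17.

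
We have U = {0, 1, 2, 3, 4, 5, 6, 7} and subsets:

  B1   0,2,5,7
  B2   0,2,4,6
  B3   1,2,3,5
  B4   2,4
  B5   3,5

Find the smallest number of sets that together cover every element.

3

B1, B2, B3 together cover {0, 1, 2, 3, 4, 5, 6, 7} — every element.
No 2 of the 5 sets cover everything (all 10 pairs fall short), so 3 is minimum.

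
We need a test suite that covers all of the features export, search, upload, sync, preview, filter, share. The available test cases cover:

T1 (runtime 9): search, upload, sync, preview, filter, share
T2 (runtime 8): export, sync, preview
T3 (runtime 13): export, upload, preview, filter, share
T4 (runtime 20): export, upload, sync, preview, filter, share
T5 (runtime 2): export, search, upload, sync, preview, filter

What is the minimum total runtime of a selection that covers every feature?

11

T1, T5 cover every feature at runtime 9 + 2 = 11.
Any cover uses at least 2 test cases; among all covering selections none totals below 11.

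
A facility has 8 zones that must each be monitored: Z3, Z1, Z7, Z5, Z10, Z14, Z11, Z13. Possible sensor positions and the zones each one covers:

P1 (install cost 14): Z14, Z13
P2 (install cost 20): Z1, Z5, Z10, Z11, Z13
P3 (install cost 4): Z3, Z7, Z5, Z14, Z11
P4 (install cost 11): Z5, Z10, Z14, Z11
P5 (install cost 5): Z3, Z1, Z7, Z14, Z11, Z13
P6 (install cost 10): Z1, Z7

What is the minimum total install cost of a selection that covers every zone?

P4, P5 cover every zone at install cost 11 + 5 = 16.
Any cover uses at least 2 sensor positions; among all covering selections none totals below 16.
Greedy by coverage-per-install cost would pick P3, P5, P4 for 20 — worse than the optimum 16.

16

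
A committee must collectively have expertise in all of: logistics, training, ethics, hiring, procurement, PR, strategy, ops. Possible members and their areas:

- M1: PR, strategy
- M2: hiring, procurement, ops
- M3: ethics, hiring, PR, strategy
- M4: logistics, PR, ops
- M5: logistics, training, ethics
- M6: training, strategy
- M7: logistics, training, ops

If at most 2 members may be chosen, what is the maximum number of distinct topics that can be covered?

7

Choosing M3, M7 covers {logistics, training, ethics, hiring, PR, strategy, ops} — 7 topics.
No choice of 2 members does better; here procurement is left uncovered.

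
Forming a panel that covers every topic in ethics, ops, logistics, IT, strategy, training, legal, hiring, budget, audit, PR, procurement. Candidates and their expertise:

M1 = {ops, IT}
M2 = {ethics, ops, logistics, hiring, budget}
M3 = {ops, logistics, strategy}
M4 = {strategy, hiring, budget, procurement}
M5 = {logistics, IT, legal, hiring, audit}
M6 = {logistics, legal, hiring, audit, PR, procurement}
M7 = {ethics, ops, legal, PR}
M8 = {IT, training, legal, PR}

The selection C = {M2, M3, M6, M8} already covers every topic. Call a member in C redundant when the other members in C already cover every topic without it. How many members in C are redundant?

Drop M2: ethics, budget uncovered — not redundant.
Drop M3: strategy uncovered — not redundant.
Drop M6: audit, procurement uncovered — not redundant.
Drop M8: IT, training uncovered — not redundant.
None of the members in C is redundant.

0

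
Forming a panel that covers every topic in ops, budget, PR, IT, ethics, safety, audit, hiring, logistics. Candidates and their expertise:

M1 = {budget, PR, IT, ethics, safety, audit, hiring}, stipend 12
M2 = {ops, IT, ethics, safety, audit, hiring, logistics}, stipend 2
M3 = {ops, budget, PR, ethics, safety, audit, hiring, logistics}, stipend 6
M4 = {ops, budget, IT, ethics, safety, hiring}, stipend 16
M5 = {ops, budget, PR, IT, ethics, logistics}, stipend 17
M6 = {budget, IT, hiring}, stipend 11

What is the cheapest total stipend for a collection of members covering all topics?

M2, M3 cover every topic at stipend 2 + 6 = 8.
Any cover uses at least 2 members; among all covering selections none totals below 8.

8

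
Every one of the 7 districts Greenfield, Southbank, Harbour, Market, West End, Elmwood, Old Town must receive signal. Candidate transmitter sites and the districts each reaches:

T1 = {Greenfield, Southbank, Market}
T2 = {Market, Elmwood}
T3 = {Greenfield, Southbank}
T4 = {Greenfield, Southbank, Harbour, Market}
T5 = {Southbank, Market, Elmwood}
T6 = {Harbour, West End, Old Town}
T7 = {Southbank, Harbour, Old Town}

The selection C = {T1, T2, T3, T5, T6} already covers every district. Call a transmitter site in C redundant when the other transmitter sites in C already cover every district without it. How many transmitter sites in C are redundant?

4

Drop T1: the rest still cover every district — redundant.
Drop T2: the rest still cover every district — redundant.
Drop T3: the rest still cover every district — redundant.
Drop T5: the rest still cover every district — redundant.
Drop T6: Harbour, West End, Old Town uncovered — not redundant.
4 redundant: T1, T2, T3, T5.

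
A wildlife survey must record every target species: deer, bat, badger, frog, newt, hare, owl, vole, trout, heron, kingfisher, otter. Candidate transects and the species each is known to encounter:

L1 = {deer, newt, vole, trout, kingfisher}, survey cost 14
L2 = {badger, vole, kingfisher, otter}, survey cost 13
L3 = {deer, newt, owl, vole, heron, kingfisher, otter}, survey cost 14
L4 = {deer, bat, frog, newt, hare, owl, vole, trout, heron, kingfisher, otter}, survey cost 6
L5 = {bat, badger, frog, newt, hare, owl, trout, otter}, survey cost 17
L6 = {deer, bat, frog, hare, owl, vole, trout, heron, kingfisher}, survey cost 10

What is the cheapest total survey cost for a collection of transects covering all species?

L2, L4 cover every species at survey cost 13 + 6 = 19.
Any cover uses at least 2 transects; among all covering selections none totals below 19.

19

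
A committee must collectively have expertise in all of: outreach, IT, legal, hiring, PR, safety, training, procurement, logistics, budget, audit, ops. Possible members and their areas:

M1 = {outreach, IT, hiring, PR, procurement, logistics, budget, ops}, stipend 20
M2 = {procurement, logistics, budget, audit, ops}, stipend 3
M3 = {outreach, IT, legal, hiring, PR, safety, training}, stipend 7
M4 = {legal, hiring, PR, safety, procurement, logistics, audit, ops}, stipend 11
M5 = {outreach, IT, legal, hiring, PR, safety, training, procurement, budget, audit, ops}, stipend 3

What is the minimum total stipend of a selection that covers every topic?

M2, M5 cover every topic at stipend 3 + 3 = 6.
Any cover uses at least 2 members; among all covering selections none totals below 6.

6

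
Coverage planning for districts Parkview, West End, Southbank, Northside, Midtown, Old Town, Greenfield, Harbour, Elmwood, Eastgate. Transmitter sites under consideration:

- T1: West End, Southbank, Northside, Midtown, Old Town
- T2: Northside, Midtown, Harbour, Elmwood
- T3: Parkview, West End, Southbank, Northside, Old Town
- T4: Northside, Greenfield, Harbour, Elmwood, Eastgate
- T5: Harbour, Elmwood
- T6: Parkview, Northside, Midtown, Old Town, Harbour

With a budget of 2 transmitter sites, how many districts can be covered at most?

9

Choosing T1, T4 covers {West End, Southbank, Northside, Midtown, Old Town, Greenfield, Harbour, Elmwood, Eastgate} — 9 districts.
No choice of 2 transmitter sites does better; here Parkview is left uncovered.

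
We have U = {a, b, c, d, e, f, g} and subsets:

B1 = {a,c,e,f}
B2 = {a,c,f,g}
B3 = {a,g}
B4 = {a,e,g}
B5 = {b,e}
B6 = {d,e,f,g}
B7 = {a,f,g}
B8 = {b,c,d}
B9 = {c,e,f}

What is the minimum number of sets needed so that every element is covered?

3

B1, B2, B8 together cover {a, b, c, d, e, f, g} — every element.
No 2 of the 9 sets cover everything (all 36 pairs fall short), so 3 is minimum.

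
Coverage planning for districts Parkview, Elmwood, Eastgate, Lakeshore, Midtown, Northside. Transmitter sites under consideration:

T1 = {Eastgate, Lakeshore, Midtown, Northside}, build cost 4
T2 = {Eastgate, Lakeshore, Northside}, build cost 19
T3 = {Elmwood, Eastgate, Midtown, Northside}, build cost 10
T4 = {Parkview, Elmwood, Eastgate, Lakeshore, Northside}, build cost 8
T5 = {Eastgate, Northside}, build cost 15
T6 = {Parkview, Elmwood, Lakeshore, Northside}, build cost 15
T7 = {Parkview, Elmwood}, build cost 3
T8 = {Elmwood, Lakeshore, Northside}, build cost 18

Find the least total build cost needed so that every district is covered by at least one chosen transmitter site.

7

T1, T7 cover every district at build cost 4 + 3 = 7.
Any cover uses at least 2 transmitter sites; among all covering selections none totals below 7.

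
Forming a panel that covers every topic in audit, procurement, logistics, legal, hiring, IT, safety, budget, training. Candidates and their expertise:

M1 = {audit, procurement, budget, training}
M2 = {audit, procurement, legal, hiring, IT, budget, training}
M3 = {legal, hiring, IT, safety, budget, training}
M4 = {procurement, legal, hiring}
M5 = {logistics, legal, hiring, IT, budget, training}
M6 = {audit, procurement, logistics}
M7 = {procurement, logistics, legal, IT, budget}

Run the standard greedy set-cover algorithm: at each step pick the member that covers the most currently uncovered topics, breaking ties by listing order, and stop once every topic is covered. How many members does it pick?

3

Pick 1: M2 covers 7 new topics (audit, procurement, legal, hiring, IT, budget, training).
Pick 2: M3 covers 1 new topics (safety).
Pick 3: M5 covers 1 new topics (logistics).
Greedy uses 3 members. (The true minimum is 2.)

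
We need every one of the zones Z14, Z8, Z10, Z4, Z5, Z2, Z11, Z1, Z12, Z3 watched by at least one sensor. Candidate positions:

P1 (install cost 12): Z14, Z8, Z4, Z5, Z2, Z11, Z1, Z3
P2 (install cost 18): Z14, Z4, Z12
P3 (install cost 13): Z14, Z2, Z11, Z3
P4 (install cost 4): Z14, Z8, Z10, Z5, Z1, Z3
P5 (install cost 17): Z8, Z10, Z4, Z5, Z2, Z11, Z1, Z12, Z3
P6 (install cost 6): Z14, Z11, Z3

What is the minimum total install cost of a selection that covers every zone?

21

P4, P5 cover every zone at install cost 4 + 17 = 21.
Any cover uses at least 2 sensor positions; among all covering selections none totals below 21.
Greedy by coverage-per-install cost would pick P4, P1, P5 for 33 — worse than the optimum 21.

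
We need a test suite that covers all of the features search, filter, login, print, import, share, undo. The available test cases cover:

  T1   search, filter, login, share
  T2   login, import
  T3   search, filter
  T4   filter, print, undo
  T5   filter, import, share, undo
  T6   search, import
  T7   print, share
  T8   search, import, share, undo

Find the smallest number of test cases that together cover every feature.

3

T1, T2, T4 together cover {search, filter, login, print, import, share, undo} — every feature.
No 2 of the 8 test cases cover everything (all 28 pairs fall short), so 3 is minimum.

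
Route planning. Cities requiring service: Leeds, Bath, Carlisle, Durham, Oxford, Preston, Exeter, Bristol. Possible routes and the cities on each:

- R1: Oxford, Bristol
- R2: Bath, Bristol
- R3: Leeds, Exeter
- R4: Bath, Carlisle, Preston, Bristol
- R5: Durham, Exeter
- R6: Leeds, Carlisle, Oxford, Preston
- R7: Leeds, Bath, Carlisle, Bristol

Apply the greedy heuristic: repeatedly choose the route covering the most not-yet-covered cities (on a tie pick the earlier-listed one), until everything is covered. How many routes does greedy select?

Pick 1: R4 covers 4 new cities (Bath, Carlisle, Preston, Bristol).
Pick 2: R3 covers 2 new cities (Leeds, Exeter).
Pick 3: R1 covers 1 new cities (Oxford).
Pick 4: R5 covers 1 new cities (Durham).
Greedy uses 4 routes. (The true minimum is 3.)

4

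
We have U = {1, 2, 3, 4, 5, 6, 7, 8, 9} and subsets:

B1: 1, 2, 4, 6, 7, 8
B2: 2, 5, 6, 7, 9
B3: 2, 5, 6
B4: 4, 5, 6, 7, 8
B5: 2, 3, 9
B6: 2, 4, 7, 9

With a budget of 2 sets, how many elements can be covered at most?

Choosing B1, B2 covers {1, 2, 4, 5, 6, 7, 8, 9} — 8 elements.
No choice of 2 sets does better; here 3 is left uncovered.

8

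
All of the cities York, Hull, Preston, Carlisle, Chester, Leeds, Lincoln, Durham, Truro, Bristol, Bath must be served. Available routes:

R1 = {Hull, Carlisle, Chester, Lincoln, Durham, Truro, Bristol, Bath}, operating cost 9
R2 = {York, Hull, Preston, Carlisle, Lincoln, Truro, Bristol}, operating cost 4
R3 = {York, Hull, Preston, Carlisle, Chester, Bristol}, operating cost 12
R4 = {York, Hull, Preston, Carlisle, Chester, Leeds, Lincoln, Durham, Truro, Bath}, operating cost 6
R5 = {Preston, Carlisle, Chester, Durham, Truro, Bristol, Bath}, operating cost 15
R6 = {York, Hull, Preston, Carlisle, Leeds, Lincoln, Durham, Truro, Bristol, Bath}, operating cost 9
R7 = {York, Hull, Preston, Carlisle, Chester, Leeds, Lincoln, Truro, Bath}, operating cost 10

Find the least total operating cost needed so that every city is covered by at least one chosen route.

R2, R4 cover every city at operating cost 4 + 6 = 10.
Any cover uses at least 2 routes; among all covering selections none totals below 10.

10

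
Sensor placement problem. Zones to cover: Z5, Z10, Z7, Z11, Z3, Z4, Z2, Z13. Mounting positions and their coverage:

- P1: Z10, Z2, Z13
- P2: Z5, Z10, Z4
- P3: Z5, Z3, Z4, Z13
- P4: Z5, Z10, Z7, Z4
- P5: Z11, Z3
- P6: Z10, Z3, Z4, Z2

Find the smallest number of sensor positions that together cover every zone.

P1, P4, P5 together cover {Z5, Z10, Z7, Z11, Z3, Z4, Z2, Z13} — every zone.
No 2 of the 6 sensor positions cover everything (all 15 pairs fall short), so 3 is minimum.
Greedy (largest uncovered first) would take P3, P1, P4, P5 — 4 sensor positions — but 3 suffice.

3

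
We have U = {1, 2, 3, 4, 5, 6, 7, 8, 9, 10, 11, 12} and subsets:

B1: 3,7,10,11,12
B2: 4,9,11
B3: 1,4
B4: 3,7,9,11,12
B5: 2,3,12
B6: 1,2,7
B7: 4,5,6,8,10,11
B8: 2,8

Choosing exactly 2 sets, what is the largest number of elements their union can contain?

Choosing B4, B7 covers {3, 4, 5, 6, 7, 8, 9, 10, 11, 12} — 10 elements.
No choice of 2 sets does better; here 1, 2 are left uncovered.

10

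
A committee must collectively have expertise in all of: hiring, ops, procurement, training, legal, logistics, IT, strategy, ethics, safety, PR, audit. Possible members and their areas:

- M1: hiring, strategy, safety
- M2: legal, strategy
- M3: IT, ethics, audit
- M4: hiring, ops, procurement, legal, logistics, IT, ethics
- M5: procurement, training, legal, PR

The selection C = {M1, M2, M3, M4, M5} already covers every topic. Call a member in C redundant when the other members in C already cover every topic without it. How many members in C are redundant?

1

Drop M1: safety uncovered — not redundant.
Drop M2: the rest still cover every topic — redundant.
Drop M3: audit uncovered — not redundant.
Drop M4: ops, logistics uncovered — not redundant.
Drop M5: training, PR uncovered — not redundant.
1 redundant: M2.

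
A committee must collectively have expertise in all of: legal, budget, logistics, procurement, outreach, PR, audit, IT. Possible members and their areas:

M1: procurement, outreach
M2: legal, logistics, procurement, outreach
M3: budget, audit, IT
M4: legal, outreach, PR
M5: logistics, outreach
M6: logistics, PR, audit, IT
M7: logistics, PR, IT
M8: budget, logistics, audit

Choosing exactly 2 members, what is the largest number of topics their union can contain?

Choosing M2, M3 covers {legal, budget, logistics, procurement, outreach, audit, IT} — 7 topics.
No choice of 2 members does better; here PR is left uncovered.

7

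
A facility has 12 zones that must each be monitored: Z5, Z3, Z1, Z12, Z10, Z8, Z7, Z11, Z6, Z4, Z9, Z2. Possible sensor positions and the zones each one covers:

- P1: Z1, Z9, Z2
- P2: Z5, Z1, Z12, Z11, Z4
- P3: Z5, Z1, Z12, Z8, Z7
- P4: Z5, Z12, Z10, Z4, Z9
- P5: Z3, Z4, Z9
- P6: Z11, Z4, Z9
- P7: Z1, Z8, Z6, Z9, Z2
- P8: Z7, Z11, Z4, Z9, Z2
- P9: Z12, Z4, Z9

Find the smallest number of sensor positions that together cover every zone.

4

P4, P5, P7, P8 together cover {Z5, Z3, Z1, Z12, Z10, Z8, Z7, Z11, Z6, Z4, Z9, Z2} — every zone.
No 3 of the 9 sensor positions cover everything (all 84 triples fall short), so 4 is minimum.
Greedy (largest uncovered first) would take P2, P7, P3, P4, P5 — 5 sensor positions — but 4 suffice.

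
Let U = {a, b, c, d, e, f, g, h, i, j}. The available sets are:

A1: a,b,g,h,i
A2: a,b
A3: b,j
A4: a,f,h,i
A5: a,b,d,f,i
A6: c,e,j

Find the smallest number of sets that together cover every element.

A1, A5, A6 together cover {a, b, c, d, e, f, g, h, i, j} — every element.
No 2 of the 6 sets cover everything (all 15 pairs fall short), so 3 is minimum.

3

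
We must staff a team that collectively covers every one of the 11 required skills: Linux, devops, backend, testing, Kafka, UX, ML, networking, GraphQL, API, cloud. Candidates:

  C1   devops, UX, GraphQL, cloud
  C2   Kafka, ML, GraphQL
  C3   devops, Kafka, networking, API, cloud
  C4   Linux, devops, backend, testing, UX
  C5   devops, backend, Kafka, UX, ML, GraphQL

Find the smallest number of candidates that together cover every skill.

C2, C3, C4 together cover {Linux, devops, backend, testing, Kafka, UX, ML, networking, GraphQL, API, cloud} — every skill.
No 2 of the 5 candidates cover everything (all 10 pairs fall short), so 3 is minimum.

3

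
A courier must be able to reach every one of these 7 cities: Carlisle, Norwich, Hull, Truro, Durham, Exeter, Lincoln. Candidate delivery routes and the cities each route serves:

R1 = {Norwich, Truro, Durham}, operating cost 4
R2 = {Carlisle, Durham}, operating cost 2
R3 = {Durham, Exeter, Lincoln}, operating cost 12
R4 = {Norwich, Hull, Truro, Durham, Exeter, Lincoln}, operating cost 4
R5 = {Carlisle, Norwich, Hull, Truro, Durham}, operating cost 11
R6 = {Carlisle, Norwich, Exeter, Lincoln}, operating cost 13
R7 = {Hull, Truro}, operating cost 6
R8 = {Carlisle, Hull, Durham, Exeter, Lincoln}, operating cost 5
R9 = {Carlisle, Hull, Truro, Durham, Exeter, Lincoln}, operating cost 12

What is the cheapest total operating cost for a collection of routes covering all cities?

R2, R4 cover every city at operating cost 2 + 4 = 6.
Any cover uses at least 2 routes; among all covering selections none totals below 6.

6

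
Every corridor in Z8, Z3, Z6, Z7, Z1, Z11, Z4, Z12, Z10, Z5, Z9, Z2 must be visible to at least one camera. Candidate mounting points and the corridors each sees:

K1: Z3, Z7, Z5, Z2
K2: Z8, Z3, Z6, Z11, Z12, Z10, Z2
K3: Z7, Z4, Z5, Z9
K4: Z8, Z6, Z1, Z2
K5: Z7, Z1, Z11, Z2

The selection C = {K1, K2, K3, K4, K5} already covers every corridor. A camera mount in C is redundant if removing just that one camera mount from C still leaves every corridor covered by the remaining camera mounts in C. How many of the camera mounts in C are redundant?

Drop K1: the rest still cover every corridor — redundant.
Drop K2: Z12, Z10 uncovered — not redundant.
Drop K3: Z4, Z9 uncovered — not redundant.
Drop K4: the rest still cover every corridor — redundant.
Drop K5: the rest still cover every corridor — redundant.
3 redundant: K1, K4, K5.

3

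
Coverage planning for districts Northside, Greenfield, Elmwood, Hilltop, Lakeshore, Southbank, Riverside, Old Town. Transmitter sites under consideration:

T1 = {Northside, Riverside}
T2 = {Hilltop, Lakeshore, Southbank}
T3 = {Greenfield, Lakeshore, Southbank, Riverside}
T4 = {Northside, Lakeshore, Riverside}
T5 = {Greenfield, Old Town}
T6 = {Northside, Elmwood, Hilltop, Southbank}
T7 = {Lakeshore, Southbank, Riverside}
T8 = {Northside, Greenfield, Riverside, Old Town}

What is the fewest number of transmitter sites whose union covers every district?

3

T2, T6, T8 together cover {Northside, Greenfield, Elmwood, Hilltop, Lakeshore, Southbank, Riverside, Old Town} — every district.
No 2 of the 8 transmitter sites cover everything (all 28 pairs fall short), so 3 is minimum.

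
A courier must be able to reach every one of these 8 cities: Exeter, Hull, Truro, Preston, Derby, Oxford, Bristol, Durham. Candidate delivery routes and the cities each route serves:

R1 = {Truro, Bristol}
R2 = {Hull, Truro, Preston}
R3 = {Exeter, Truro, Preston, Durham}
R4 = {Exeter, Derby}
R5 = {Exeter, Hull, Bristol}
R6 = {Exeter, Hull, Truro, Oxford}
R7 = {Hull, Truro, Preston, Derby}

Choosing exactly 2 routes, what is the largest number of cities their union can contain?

Choosing R3, R5 covers {Exeter, Hull, Truro, Preston, Bristol, Durham} — 6 cities.
No choice of 2 routes does better; here Derby, Oxford are left uncovered.

6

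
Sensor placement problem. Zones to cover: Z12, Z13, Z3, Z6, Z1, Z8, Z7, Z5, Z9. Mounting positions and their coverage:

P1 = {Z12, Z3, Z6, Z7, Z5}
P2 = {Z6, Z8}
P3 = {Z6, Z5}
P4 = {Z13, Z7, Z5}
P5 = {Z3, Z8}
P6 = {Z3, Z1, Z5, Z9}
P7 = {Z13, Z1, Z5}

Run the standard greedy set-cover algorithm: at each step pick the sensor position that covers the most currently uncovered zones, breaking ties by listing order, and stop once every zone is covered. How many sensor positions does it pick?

4

Pick 1: P1 covers 5 new zones (Z12, Z3, Z6, Z7, Z5).
Pick 2: P6 covers 2 new zones (Z1, Z9).
Pick 3: P2 covers 1 new zones (Z8).
Pick 4: P4 covers 1 new zones (Z13).
Greedy uses 4 sensor positions.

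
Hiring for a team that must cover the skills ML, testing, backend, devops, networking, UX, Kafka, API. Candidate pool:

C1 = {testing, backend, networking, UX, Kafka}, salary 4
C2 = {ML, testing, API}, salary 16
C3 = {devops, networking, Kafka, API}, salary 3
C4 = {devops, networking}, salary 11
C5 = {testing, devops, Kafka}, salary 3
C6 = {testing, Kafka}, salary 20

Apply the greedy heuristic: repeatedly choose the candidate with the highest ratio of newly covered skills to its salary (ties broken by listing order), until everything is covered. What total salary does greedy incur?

23

Pick 1: C3 adds 4 new (devops, networking, Kafka, API) at salary 3 (ratio 4/3).
Pick 2: C1 adds 3 new (testing, backend, UX) at salary 4 (ratio 3/4).
Pick 3: C2 adds 1 new (ML) at salary 16 (ratio 1/16).
Greedy total salary: 3 + 4 + 16 = 23.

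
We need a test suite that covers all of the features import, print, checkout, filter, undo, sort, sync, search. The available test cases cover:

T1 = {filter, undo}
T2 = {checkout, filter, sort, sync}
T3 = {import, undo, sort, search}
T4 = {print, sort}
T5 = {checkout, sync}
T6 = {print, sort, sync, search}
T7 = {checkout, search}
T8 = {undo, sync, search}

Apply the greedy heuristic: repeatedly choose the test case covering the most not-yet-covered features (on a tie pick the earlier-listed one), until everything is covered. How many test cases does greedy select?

Pick 1: T2 covers 4 new features (checkout, filter, sort, sync).
Pick 2: T3 covers 3 new features (import, undo, search).
Pick 3: T4 covers 1 new features (print).
Greedy uses 3 test cases.

3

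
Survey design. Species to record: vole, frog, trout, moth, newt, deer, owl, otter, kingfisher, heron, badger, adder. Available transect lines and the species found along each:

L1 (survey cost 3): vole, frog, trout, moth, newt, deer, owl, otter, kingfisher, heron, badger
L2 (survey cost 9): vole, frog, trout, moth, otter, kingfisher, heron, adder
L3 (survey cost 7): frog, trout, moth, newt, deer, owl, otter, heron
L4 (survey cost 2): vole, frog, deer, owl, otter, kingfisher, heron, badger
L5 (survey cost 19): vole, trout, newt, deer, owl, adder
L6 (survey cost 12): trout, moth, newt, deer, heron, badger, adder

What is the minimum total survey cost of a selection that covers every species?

L1, L2 cover every species at survey cost 3 + 9 = 12.
Any cover uses at least 2 transects; among all covering selections none totals below 12.

12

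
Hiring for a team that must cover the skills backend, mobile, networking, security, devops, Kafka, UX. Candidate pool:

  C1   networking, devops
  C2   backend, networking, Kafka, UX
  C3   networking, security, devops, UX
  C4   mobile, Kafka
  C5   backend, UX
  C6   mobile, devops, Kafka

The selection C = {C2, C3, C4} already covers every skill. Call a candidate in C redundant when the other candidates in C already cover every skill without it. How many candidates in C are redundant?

0

Drop C2: backend uncovered — not redundant.
Drop C3: security, devops uncovered — not redundant.
Drop C4: mobile uncovered — not redundant.
None of the candidates in C is redundant.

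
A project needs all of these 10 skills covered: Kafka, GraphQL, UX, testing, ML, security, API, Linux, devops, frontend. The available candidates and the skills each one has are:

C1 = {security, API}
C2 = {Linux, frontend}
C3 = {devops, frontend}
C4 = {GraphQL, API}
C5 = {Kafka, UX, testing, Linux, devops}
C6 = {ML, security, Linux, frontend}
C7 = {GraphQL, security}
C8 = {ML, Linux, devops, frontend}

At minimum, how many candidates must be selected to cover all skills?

3

C4, C5, C6 together cover {Kafka, GraphQL, UX, testing, ML, security, API, Linux, devops, frontend} — every skill.
No 2 of the 8 candidates cover everything (all 28 pairs fall short), so 3 is minimum.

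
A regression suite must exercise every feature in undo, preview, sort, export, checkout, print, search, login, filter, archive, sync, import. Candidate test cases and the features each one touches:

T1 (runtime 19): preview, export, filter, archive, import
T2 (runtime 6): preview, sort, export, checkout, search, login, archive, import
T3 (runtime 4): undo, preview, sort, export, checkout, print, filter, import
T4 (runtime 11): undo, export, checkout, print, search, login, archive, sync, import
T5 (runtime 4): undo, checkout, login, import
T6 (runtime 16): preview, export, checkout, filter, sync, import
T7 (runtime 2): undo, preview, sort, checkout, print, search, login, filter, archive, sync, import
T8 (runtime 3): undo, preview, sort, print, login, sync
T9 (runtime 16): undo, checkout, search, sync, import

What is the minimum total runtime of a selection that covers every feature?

T3, T7 cover every feature at runtime 4 + 2 = 6.
Any cover uses at least 2 test cases; among all covering selections none totals below 6.

6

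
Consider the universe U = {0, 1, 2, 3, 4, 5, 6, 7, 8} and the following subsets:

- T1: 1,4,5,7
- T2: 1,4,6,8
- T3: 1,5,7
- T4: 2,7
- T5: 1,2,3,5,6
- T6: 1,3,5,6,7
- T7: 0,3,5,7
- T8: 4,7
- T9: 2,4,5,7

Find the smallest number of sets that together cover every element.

3

T2, T4, T7 together cover {0, 1, 2, 3, 4, 5, 6, 7, 8} — every element.
No 2 of the 9 sets cover everything (all 36 pairs fall short), so 3 is minimum.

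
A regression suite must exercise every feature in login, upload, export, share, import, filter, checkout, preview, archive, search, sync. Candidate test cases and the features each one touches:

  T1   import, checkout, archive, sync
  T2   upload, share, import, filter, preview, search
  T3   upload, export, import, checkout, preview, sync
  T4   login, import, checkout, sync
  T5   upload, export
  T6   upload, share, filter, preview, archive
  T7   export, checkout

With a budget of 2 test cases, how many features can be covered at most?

Choosing T1, T2 covers {upload, share, import, filter, checkout, preview, archive, search, sync} — 9 features.
No choice of 2 test cases does better; here login, export are left uncovered.

9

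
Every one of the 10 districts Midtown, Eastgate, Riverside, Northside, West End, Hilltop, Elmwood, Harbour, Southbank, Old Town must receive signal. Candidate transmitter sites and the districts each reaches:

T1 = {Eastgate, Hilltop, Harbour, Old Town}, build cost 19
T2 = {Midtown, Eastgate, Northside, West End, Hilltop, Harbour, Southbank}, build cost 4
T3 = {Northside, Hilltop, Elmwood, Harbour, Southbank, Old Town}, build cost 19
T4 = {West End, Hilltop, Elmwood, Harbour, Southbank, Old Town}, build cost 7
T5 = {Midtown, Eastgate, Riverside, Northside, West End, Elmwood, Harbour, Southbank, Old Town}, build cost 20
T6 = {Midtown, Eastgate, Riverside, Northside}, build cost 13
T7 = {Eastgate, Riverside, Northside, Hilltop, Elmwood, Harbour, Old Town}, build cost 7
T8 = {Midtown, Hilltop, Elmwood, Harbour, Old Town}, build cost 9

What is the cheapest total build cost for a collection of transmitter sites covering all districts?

T2, T7 cover every district at build cost 4 + 7 = 11.
Any cover uses at least 2 transmitter sites; among all covering selections none totals below 11.

11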